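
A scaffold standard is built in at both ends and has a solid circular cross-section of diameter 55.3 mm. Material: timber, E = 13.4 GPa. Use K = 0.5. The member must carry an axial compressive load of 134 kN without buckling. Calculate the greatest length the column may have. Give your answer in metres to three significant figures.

L_max ≈ 1.35 m

I = πd⁴/64 = π×55.3⁴/64 = 4.591×10^5 mm⁴
I = 4.591×10^-7 m⁴
At the buckling limit P_cr = P = 1.340×10^5 N
From P_cr = π²EI/(K·L)²:  L = (1/K)·√(π²EI/P_cr) = (1/0.5)·√(π²×1.34×10^10×4.591×10^-7/1.340×10^5)
L = 1.35 m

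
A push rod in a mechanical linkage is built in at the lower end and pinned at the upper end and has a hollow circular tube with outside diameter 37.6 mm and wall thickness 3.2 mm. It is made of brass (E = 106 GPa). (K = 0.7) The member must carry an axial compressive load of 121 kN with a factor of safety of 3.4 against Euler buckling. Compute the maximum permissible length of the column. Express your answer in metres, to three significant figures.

Inner diameter d_i = 37.6 − 2×3.2 = 31.20 mm
I = π(d_o⁴ − d_i⁴)/64 = π(37.6⁴ − 31.20⁴)/64 = 5.160×10^4 mm⁴
I = 5.160×10^-8 m⁴
Required critical load P_cr = n·P = 3.4 × 121 = 411.4 kN = 4.114×10^5 N
From P_cr = π²EI/(K·L)²:  L = (1/K)·√(π²EI/P_cr) = (1/0.7)·√(π²×1.06×10^11×5.160×10^-8/4.114×10^5)
L = 0.517 m

L_max ≈ 0.517 m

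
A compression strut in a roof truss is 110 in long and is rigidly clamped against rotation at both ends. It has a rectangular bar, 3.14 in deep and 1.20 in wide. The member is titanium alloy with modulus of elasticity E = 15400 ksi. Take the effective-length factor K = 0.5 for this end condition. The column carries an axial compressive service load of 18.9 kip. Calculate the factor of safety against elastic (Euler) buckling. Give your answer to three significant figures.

n ≈ 1.20

Buckling occurs about the weak axis: I_min = h·b³/12 with b = 1.20 in (the shorter side).
I_min = 3.14×1.20³/12 = 0.4522 in⁴
Effective length L_e = K·L = 0.5 × 110 = 55.00 in
P_cr = π²EI / L_e² = π² × 15400×10³ × 0.4522 / 55.00² = 2.272×10^4 lb
Factor of safety n = P_cr / P = 22.719 / 18.9 = 1.20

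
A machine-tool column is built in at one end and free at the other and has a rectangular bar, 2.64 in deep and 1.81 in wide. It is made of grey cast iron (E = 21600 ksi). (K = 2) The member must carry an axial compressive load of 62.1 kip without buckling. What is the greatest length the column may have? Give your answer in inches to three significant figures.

L_max ≈ 33.5 in

Buckling occurs about the weak axis: I_min = h·b³/12 with b = 1.81 in (the shorter side).
I_min = 2.64×1.81³/12 = 1.305 in⁴
At the buckling limit P_cr = P = 6.210×10^4 lb
From P_cr = π²EI/(K·L)²:  L = (1/K)·√(π²EI/P_cr) = (1/2)·√(π²×2.16×10^7×1.305/6.210×10^4)
L = 33.5 in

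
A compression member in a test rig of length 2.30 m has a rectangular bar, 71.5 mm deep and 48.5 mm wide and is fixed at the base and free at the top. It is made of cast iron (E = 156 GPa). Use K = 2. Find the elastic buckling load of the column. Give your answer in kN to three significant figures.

Buckling occurs about the weak axis: I_min = h·b³/12 with b = 48.5 mm (the shorter side).
I_min = 71.5×48.5³/12 = 6.798×10^5 mm⁴
I = 6.798×10^5 mm⁴ = 6.798×10^-7 m⁴
Effective length L_e = K·L = 2 × 2.30 = 4.600 m
P_cr = π²EI / L_e² = π² × 156×10⁹ × 6.798×10^-7 / 4.600² = 4.946×10^4 N

P_cr ≈ 49.5 kN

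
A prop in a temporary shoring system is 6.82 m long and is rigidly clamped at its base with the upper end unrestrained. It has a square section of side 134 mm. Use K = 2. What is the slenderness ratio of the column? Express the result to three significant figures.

λ ≈ 353

For a square r = a/√12 = 134/√12 = 38.68 mm
L_e = K·L = 2 × 6.82 m = 13.64 m = 13640 mm
λ = L_e / r_min = 13640 / 38.68 = 353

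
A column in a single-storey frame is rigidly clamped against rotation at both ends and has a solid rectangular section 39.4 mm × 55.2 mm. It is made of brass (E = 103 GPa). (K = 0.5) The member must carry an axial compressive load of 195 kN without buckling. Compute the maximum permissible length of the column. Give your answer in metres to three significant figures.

L_max ≈ 2.42 m

Buckling occurs about the weak axis: I_min = h·b³/12 with b = 39.4 mm (the shorter side).
I_min = 55.2×39.4³/12 = 2.813×10^5 mm⁴
I = 2.813×10^-7 m⁴
At the buckling limit P_cr = P = 1.950×10^5 N
From P_cr = π²EI/(K·L)²:  L = (1/K)·√(π²EI/P_cr) = (1/0.5)·√(π²×1.03×10^11×2.813×10^-7/1.950×10^5)
L = 2.42 m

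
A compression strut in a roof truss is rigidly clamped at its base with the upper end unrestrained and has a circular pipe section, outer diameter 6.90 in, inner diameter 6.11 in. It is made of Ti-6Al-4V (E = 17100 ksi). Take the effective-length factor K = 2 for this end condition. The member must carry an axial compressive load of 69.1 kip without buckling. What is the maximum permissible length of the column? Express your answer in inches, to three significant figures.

L_max ≈ 162 in

d_o = 6.90 in, d_i = 6.11 in
I = π(d_o⁴ − d_i⁴)/64 = π(6.90⁴ − 6.110⁴)/64 = 42.85 in⁴
At the buckling limit P_cr = P = 6.910×10^4 lb
From P_cr = π²EI/(K·L)²:  L = (1/K)·√(π²EI/P_cr) = (1/2)·√(π²×1.71×10^7×42.85/6.910×10^4)
L = 162 in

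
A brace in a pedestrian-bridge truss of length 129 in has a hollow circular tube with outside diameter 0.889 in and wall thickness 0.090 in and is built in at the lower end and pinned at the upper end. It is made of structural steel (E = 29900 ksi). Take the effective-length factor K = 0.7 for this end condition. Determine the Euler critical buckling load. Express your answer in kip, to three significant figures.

P_cr ≈ 0.661 kip

Inner diameter d_i = 0.889 − 2×0.090 = 0.7090 in
I = π(d_o⁴ − d_i⁴)/64 = π(0.889⁴ − 0.7090⁴)/64 = 1.826×10^-2 in⁴
Effective length L_e = K·L = 0.7 × 129 = 90.30 in
P_cr = π²EI / L_e² = π² × 29900×10³ × 1.826×10^-2 / 90.30² = 660.7 lb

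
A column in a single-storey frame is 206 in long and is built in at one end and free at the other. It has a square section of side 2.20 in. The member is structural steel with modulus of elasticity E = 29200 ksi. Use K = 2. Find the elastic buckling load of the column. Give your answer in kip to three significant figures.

I = a⁴/12 = 2.20⁴/12 = 1.952 in⁴
Effective length L_e = K·L = 2 × 206 = 412.0 in
P_cr = π²EI / L_e² = π² × 29200×10³ × 1.952 / 412.0² = 3.314×10^3 lb

P_cr ≈ 3.31 kip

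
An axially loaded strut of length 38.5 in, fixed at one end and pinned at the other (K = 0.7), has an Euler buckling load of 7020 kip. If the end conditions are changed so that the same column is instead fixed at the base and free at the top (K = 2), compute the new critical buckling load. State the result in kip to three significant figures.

P_cr ∝ 1/K², so P_cr,new = P_cr,old × (K_old/K_new)² = 7020 × (0.7/2)²
= 7020 × 0.1225 = 860 kip

P_cr ≈ 860 kip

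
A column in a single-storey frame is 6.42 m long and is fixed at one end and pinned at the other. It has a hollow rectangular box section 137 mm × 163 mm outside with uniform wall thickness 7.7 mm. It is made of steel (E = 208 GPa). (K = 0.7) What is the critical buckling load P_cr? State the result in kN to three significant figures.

P_cr ≈ 1300 kN

Inner dimensions: h_i = 163 − 2×7.7 = 147.6 mm, b_i = 137 − 2×7.7 = 121.6 mm
Weak-axis I_min = (h_o·b_o³ − h_i·b_i³)/12 with b_o = 137, b_i = 121.6 mm (shorter outer/inner sides).
I_min = (163×137³ − 147.6×121.6³)/12 = 1.281×10^7 mm⁴
I = 1.281×10^7 mm⁴ = 1.281×10^-5 m⁴
Effective length L_e = K·L = 0.7 × 6.42 = 4.494 m
P_cr = π²EI / L_e² = π² × 208×10⁹ × 1.281×10^-5 / 4.494² = 1.302×10^6 N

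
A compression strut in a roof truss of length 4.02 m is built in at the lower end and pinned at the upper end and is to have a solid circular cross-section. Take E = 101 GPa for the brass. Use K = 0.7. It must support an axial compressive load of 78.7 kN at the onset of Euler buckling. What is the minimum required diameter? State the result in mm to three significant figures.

L_e = K·L = 0.7 × 4.02 = 2.814 m
Required I = P_cr·L_e²/(π²E) = 7.870×10^4 × 2.814² / (π² × 1.01×10^11) = 6.252×10^-7 m⁴
I_req = 6.252×10^5 mm⁴
Solid circle: I = πd⁴/64  ⇒  d = (64I/π)^(1/4) = (64×6.252×10^5/π)^(1/4) = 59.7 mm

d ≈ 59.7 mm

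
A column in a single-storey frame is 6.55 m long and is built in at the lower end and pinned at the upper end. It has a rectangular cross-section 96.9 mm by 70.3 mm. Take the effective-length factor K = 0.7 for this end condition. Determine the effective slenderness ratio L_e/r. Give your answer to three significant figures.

λ ≈ 226

Buckling occurs about the weak axis: I_min = h·b³/12 with b = 70.3 mm (the shorter side).
I_min = 96.9×70.3³/12 = 2.805×10^6 mm⁴
A = 6.812×10^3 mm²;  r_min = √(I/A) = √(2.805×10^6/6.812×10^3) = 20.29 mm
L_e = K·L = 0.7 × 6.55 m = 4.585 m = 4585.0 mm
λ = L_e / r_min = 4585.0 / 20.29 = 226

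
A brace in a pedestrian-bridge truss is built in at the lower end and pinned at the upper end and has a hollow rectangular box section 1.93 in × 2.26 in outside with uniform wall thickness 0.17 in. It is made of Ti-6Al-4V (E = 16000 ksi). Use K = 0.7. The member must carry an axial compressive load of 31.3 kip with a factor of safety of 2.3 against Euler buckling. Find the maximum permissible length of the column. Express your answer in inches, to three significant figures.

Inner dimensions: h_i = 2.26 − 2×0.17 = 1.920 in, b_i = 1.93 − 2×0.17 = 1.590 in
Weak-axis I_min = (h_o·b_o³ − h_i·b_i³)/12 with b_o = 1.93, b_i = 1.590 in (shorter outer/inner sides).
I_min = (2.26×1.93³ − 1.920×1.590³)/12 = 0.7108 in⁴
Required critical load P_cr = n·P = 2.3 × 31.3 = 71.99 kip = 7.199×10^4 lb
From P_cr = π²EI/(K·L)²:  L = (1/K)·√(π²EI/P_cr) = (1/0.7)·√(π²×1.60×10^7×0.7108/7.199×10^4)
L = 56.4 in

L_max ≈ 56.4 in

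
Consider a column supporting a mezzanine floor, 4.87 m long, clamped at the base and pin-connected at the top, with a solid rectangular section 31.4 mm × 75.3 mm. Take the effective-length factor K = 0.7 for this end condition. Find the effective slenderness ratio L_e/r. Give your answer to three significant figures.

λ ≈ 376

For a rectangle r_min = b/√12 = 31.4/√12 = 9.064 mm
L_e = K·L = 0.7 × 4.87 m = 3.409 m = 3409.0 mm
λ = L_e / r_min = 3409.0 / 9.064 = 376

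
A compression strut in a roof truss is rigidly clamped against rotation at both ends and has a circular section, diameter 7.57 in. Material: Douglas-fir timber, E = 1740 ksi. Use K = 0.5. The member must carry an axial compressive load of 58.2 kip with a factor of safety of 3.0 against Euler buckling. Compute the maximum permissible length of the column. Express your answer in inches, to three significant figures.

I = πd⁴/64 = π×7.57⁴/64 = 161.2 in⁴
Required critical load P_cr = n·P = 3.0 × 58.2 = 174.6 kip = 1.746×10^5 lb
From P_cr = π²EI/(K·L)²:  L = (1/K)·√(π²EI/P_cr) = (1/0.5)·√(π²×1.74×10^6×161.2/1.746×10^5)
L = 252 in

L_max ≈ 252 in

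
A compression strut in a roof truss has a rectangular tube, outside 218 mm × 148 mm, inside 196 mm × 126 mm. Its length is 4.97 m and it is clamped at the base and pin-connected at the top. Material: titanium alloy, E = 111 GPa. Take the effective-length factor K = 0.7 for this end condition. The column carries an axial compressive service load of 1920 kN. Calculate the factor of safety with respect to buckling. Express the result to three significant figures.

Weak-axis I_min = (h_o·b_o³ − h_i·b_i³)/12 with b_o = 148, b_i = 126.0 mm (shorter outer/inner sides).
I_min = (218×148³ − 196.0×126.0³)/12 = 2.622×10^7 mm⁴
I = 2.622×10^7 mm⁴ = 2.622×10^-5 m⁴
Effective length L_e = K·L = 0.7 × 4.97 = 3.479 m
P_cr = π²EI / L_e² = π² × 111×10⁹ × 2.622×10^-5 / 3.479² = 2.373×10^6 N
Factor of safety n = P_cr / P = 2373.2 / 1920 = 1.24

n ≈ 1.24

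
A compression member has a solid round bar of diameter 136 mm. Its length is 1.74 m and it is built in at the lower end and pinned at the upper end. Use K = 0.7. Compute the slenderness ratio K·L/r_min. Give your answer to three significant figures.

λ ≈ 35.8

For a solid circle r = d/4 = 136/4 = 34.00 mm
L_e = K·L = 0.7 × 1.74 m = 1.218 m = 1218.0 mm
λ = L_e / r_min = 1218.0 / 34.00 = 35.8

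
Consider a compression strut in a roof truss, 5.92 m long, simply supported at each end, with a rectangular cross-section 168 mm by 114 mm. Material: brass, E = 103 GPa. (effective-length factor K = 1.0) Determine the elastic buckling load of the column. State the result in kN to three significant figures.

Buckling occurs about the weak axis: I_min = h·b³/12 with b = 114 mm (the shorter side).
I_min = 168×114³/12 = 2.074×10^7 mm⁴
I = 2.074×10^7 mm⁴ = 2.074×10^-5 m⁴
Effective length L_e = K·L = 1 × 5.92 = 5.920 m
P_cr = π²EI / L_e² = π² × 103×10⁹ × 2.074×10^-5 / 5.920² = 6.016×10^5 N

P_cr ≈ 602 kN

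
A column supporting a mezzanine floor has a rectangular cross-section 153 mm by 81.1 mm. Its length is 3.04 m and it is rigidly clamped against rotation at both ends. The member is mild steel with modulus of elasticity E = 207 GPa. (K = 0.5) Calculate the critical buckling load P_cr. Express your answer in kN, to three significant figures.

P_cr ≈ 6010 kN

Buckling occurs about the weak axis: I_min = h·b³/12 with b = 81.1 mm (the shorter side).
I_min = 153×81.1³/12 = 6.801×10^6 mm⁴
I = 6.801×10^6 mm⁴ = 6.801×10^-6 m⁴
Effective length L_e = K·L = 0.5 × 3.04 = 1.520 m
P_cr = π²EI / L_e² = π² × 207×10⁹ × 6.801×10^-6 / 1.520² = 6.014×10^6 N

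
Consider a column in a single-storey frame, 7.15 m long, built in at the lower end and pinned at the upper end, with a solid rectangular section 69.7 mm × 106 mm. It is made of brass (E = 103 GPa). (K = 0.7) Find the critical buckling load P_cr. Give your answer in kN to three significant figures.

P_cr ≈ 121 kN

Buckling occurs about the weak axis: I_min = h·b³/12 with b = 69.7 mm (the shorter side).
I_min = 106×69.7³/12 = 2.991×10^6 mm⁴
I = 2.991×10^6 mm⁴ = 2.991×10^-6 m⁴
Effective length L_e = K·L = 0.7 × 7.15 = 5.005 m
P_cr = π²EI / L_e² = π² × 103×10⁹ × 2.991×10^-6 / 5.005² = 1.214×10^5 N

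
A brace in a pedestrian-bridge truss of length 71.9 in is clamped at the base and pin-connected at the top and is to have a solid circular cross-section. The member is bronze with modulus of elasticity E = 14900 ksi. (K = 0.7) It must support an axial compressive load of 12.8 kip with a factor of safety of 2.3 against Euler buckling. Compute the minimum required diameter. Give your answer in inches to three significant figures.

d ≈ 1.79 in

Required P_cr = n·P = 2.3 × 12.8 = 29.44 kip
L_e = K·L = 0.7 × 71.9 = 50.33 in
Required I = P_cr·L_e²/(π²E) = 2.944×10^4 × 50.33² / (π² × 1.49×10^7) = 0.5071 in⁴
Solid circle: I = πd⁴/64  ⇒  d = (64I/π)^(1/4) = (64×0.5071/π)^(1/4) = 1.79 in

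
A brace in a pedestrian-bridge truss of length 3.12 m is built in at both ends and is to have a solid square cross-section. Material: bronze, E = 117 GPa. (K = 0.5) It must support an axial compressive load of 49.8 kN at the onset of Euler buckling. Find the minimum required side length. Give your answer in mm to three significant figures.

L_e = K·L = 0.5 × 3.12 = 1.560 m
Required I = P_cr·L_e²/(π²E) = 4.980×10^4 × 1.560² / (π² × 1.17×10^11) = 1.050×10^-7 m⁴
I_req = 1.050×10^5 mm⁴
Solid square: I = a⁴/12  ⇒  a = (12I)^(1/4) = (12×1.050×10^5)^(1/4) = 33.5 mm

a ≈ 33.5 mm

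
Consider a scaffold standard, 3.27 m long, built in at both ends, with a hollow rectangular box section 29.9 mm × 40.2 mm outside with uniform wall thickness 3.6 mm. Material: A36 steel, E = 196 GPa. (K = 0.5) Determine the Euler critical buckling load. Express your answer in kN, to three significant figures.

Inner dimensions: h_i = 40.2 − 2×3.6 = 33.00 mm, b_i = 29.9 − 2×3.6 = 22.70 mm
Weak-axis I_min = (h_o·b_o³ − h_i·b_i³)/12 with b_o = 29.9, b_i = 22.70 mm (shorter outer/inner sides).
I_min = (40.2×29.9³ − 33.00×22.70³)/12 = 5.738×10^4 mm⁴
I = 5.738×10^4 mm⁴ = 5.738×10^-8 m⁴
Effective length L_e = K·L = 0.5 × 3.27 = 1.635 m
P_cr = π²EI / L_e² = π² × 196×10⁹ × 5.738×10^-8 / 1.635² = 4.152×10^4 N

P_cr ≈ 41.5 kN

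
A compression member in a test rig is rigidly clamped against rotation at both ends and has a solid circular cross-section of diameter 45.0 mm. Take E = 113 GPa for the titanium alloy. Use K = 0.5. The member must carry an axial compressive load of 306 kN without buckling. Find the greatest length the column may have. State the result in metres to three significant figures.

I = πd⁴/64 = π×45.0⁴/64 = 2.013×10^5 mm⁴
I = 2.013×10^-7 m⁴
At the buckling limit P_cr = P = 3.060×10^5 N
From P_cr = π²EI/(K·L)²:  L = (1/K)·√(π²EI/P_cr) = (1/0.5)·√(π²×1.13×10^11×2.013×10^-7/3.060×10^5)
L = 1.71 m

L_max ≈ 1.71 m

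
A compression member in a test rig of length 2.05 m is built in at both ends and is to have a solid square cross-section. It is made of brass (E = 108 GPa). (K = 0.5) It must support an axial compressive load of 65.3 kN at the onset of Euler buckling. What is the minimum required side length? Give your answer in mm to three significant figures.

a ≈ 29.6 mm

L_e = K·L = 0.5 × 2.05 = 1.025 m
Required I = P_cr·L_e²/(π²E) = 6.530×10^4 × 1.025² / (π² × 1.08×10^11) = 6.436×10^-8 m⁴
I_req = 6.436×10^4 mm⁴
Solid square: I = a⁴/12  ⇒  a = (12I)^(1/4) = (12×6.436×10^4)^(1/4) = 29.6 mm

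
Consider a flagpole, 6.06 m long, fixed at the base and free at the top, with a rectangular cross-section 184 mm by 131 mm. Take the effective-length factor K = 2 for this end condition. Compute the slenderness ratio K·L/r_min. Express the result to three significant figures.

Buckling occurs about the weak axis: I_min = h·b³/12 with b = 131 mm (the shorter side).
I_min = 184×131³/12 = 3.447×10^7 mm⁴
A = 2.410×10^4 mm²;  r_min = √(I/A) = √(3.447×10^7/2.410×10^4) = 37.82 mm
L_e = K·L = 2 × 6.06 m = 12.12 m = 12120 mm
λ = L_e / r_min = 12120 / 37.82 = 320

λ ≈ 320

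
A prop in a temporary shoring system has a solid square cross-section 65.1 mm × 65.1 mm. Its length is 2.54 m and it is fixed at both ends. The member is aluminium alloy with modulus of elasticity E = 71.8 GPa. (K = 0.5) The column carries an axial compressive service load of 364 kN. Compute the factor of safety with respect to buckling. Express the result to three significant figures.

n ≈ 1.81

I = a⁴/12 = 65.1⁴/12 = 1.497×10^6 mm⁴
I = 1.497×10^6 mm⁴ = 1.497×10^-6 m⁴
Effective length L_e = K·L = 0.5 × 2.54 = 1.270 m
P_cr = π²EI / L_e² = π² × 71.8×10⁹ × 1.497×10^-6 / 1.270² = 6.576×10^5 N
Factor of safety n = P_cr / P = 657.60 / 364 = 1.81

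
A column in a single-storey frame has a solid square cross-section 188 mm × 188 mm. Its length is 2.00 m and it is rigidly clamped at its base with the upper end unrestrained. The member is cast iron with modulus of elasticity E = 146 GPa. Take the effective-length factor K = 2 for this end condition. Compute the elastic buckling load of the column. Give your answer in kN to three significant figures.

I = a⁴/12 = 188⁴/12 = 1.041×10^8 mm⁴
I = 1.041×10^8 mm⁴ = 1.041×10^-4 m⁴
Effective length L_e = K·L = 2 × 2.00 = 4.000 m
P_cr = π²EI / L_e² = π² × 146×10⁹ × 1.041×10^-4 / 4.000² = 9.375×10^6 N

P_cr ≈ 9380 kN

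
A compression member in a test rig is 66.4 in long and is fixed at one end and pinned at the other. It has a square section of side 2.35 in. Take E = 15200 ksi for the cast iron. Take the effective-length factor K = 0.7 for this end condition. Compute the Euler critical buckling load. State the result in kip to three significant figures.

P_cr ≈ 176 kip

I = a⁴/12 = 2.35⁴/12 = 2.542 in⁴
Effective length L_e = K·L = 0.7 × 66.4 = 46.48 in
P_cr = π²EI / L_e² = π² × 15200×10³ × 2.542 / 46.48² = 1.765×10^5 lb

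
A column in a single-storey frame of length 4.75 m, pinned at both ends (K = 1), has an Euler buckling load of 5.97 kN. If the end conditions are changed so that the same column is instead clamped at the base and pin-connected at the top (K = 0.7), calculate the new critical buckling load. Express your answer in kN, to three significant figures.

P_cr ≈ 12.2 kN

P_cr ∝ 1/K², so P_cr,new = P_cr,old × (K_old/K_new)² = 5.97 × (1/0.7)²
= 5.97 × 2.041 = 12.2 kN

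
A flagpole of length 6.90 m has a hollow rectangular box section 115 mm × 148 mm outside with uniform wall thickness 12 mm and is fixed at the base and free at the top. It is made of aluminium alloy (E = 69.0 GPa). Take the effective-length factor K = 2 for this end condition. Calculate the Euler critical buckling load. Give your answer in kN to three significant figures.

Inner dimensions: h_i = 148 − 2×12 = 124.0 mm, b_i = 115 − 2×12 = 91.00 mm
Weak-axis I_min = (h_o·b_o³ − h_i·b_i³)/12 with b_o = 115, b_i = 91.00 mm (shorter outer/inner sides).
I_min = (148×115³ − 124.0×91.00³)/12 = 1.097×10^7 mm⁴
I = 1.097×10^7 mm⁴ = 1.097×10^-5 m⁴
Effective length L_e = K·L = 2 × 6.90 = 13.80 m
P_cr = π²EI / L_e² = π² × 69.0×10⁹ × 1.097×10^-5 / 13.80² = 3.923×10^4 N

P_cr ≈ 39.2 kN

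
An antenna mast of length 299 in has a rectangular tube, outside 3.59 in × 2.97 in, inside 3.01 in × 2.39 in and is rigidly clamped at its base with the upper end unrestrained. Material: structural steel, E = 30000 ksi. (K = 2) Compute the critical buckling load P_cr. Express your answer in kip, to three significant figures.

Weak-axis I_min = (h_o·b_o³ − h_i·b_i³)/12 with b_o = 2.97, b_i = 2.390 in (shorter outer/inner sides).
I_min = (3.59×2.97³ − 3.010×2.390³)/12 = 4.413 in⁴
Effective length L_e = K·L = 2 × 299 = 598.0 in
P_cr = π²EI / L_e² = π² × 30000×10³ × 4.413 / 598.0² = 3.654×10^3 lb

P_cr ≈ 3.65 kip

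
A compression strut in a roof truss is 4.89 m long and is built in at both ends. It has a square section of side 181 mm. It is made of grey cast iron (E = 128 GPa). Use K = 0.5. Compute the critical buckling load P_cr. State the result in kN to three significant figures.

I = a⁴/12 = 181⁴/12 = 8.944×10^7 mm⁴
I = 8.944×10^7 mm⁴ = 8.944×10^-5 m⁴
Effective length L_e = K·L = 0.5 × 4.89 = 2.445 m
P_cr = π²EI / L_e² = π² × 128×10⁹ × 8.944×10^-5 / 2.445² = 1.890×10^7 N

P_cr ≈ 18900 kN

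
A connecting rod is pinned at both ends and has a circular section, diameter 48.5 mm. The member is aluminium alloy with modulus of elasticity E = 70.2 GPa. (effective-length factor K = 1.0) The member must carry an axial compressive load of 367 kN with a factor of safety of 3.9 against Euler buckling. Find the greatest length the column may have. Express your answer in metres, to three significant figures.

L_max ≈ 0.363 m

I = πd⁴/64 = π×48.5⁴/64 = 2.716×10^5 mm⁴
I = 2.716×10^-7 m⁴
Required critical load P_cr = n·P = 3.9 × 367 = 1431 kN = 1.431×10^6 N
From P_cr = π²EI/(K·L)²:  L = (1/K)·√(π²EI/P_cr) = (1/1)·√(π²×7.02×10^10×2.716×10^-7/1.431×10^6)
L = 0.363 m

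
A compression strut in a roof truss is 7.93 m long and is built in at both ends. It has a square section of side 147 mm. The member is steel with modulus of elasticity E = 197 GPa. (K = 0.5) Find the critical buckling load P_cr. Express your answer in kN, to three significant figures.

I = a⁴/12 = 147⁴/12 = 3.891×10^7 mm⁴
I = 3.891×10^7 mm⁴ = 3.891×10^-5 m⁴
Effective length L_e = K·L = 0.5 × 7.93 = 3.965 m
P_cr = π²EI / L_e² = π² × 197×10⁹ × 3.891×10^-5 / 3.965² = 4.812×10^6 N

P_cr ≈ 4810 kN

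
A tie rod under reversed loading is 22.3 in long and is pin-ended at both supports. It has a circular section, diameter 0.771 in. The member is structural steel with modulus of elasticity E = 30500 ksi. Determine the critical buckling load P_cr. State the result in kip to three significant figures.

P_cr ≈ 10.5 kip

I = πd⁴/64 = π×0.771⁴/64 = 1.735×10^-2 in⁴
Effective length L_e = K·L = 1 × 22.3 = 22.30 in
P_cr = π²EI / L_e² = π² × 30500×10³ × 1.735×10^-2 / 22.30² = 1.050×10^4 lb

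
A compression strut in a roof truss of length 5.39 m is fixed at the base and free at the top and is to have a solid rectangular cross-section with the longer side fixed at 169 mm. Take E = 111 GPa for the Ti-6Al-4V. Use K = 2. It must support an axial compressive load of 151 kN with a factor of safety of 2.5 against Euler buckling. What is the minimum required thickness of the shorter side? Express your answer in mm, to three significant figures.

Required P_cr = n·P = 2.5 × 151 = 377.5 kN
L_e = K·L = 2 × 5.39 = 10.78 m
Required I = P_cr·L_e²/(π²E) = 3.775×10^5 × 10.78² / (π² × 1.11×10^11) = 4.004×10^-5 m⁴
I_req = 4.004×10^7 mm⁴
Rectangle, weak axis: I_min = h·b³/12 with h = 169 mm fixed  ⇒  b = (12I/h)^(1/3) = 142 mm

b ≈ 142 mm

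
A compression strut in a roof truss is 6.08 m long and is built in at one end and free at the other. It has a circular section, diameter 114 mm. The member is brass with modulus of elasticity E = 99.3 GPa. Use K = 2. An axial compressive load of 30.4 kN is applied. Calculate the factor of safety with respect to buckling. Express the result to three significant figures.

n ≈ 1.81

I = πd⁴/64 = π×114⁴/64 = 8.291×10^6 mm⁴
I = 8.291×10^6 mm⁴ = 8.291×10^-6 m⁴
Effective length L_e = K·L = 2 × 6.08 = 12.16 m
P_cr = π²EI / L_e² = π² × 99.3×10⁹ × 8.291×10^-6 / 12.16² = 5.495×10^4 N
Factor of safety n = P_cr / P = 54.950 / 30.4 = 1.81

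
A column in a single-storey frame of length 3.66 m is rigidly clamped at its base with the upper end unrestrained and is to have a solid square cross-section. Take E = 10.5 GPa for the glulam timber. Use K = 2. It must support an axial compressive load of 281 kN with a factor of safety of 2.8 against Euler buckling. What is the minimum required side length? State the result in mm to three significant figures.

a ≈ 264 mm

Required P_cr = n·P = 2.8 × 281 = 786.8 kN
L_e = K·L = 2 × 3.66 = 7.320 m
Required I = P_cr·L_e²/(π²E) = 7.868×10^5 × 7.320² / (π² × 1.05×10^10) = 4.068×10^-4 m⁴
I_req = 4.068×10^8 mm⁴
Solid square: I = a⁴/12  ⇒  a = (12I)^(1/4) = (12×4.068×10^8)^(1/4) = 264 mm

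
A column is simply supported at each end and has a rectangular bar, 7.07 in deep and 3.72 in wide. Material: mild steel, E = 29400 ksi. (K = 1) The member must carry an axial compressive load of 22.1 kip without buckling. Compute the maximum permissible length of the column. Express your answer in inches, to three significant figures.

L_max ≈ 631 in

Buckling occurs about the weak axis: I_min = h·b³/12 with b = 3.72 in (the shorter side).
I_min = 7.07×3.72³/12 = 30.33 in⁴
At the buckling limit P_cr = P = 2.210×10^4 lb
From P_cr = π²EI/(K·L)²:  L = (1/K)·√(π²EI/P_cr) = (1/1)·√(π²×2.94×10^7×30.33/2.210×10^4)
L = 631 in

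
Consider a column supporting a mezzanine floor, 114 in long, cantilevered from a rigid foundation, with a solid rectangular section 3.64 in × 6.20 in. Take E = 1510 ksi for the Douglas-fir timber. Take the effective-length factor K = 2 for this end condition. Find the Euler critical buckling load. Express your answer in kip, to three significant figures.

Buckling occurs about the weak axis: I_min = h·b³/12 with b = 3.64 in (the shorter side).
I_min = 6.20×3.64³/12 = 24.92 in⁴
Effective length L_e = K·L = 2 × 114 = 228.0 in
P_cr = π²EI / L_e² = π² × 1510×10³ × 24.92 / 228.0² = 7.144×10^3 lb

P_cr ≈ 7.14 kip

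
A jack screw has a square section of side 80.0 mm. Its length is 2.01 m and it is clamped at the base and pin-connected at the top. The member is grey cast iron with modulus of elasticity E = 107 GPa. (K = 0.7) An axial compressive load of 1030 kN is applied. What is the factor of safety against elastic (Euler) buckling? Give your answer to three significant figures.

n ≈ 1.77

I = a⁴/12 = 80.0⁴/12 = 3.413×10^6 mm⁴
I = 3.413×10^6 mm⁴ = 3.413×10^-6 m⁴
Effective length L_e = K·L = 0.7 × 2.01 = 1.407 m
P_cr = π²EI / L_e² = π² × 107×10⁹ × 3.413×10^-6 / 1.407² = 1.821×10^6 N
Factor of safety n = P_cr / P = 1820.8 / 1030 = 1.77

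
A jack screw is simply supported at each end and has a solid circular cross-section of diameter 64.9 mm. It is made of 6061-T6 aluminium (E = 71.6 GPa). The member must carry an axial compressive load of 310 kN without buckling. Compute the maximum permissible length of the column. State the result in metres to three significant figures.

I = πd⁴/64 = π×64.9⁴/64 = 8.709×10^5 mm⁴
I = 8.709×10^-7 m⁴
At the buckling limit P_cr = P = 3.100×10^5 N
From P_cr = π²EI/(K·L)²:  L = (1/K)·√(π²EI/P_cr) = (1/1)·√(π²×7.16×10^10×8.709×10^-7/3.100×10^5)
L = 1.41 m

L_max ≈ 1.41 m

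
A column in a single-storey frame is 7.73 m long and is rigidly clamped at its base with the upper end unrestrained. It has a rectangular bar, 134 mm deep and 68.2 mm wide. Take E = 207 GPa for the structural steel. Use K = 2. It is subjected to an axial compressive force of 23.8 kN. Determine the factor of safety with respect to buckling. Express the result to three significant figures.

n ≈ 1.27

Buckling occurs about the weak axis: I_min = h·b³/12 with b = 68.2 mm (the shorter side).
I_min = 134×68.2³/12 = 3.542×10^6 mm⁴
I = 3.542×10^6 mm⁴ = 3.542×10^-6 m⁴
Effective length L_e = K·L = 2 × 7.73 = 15.46 m
P_cr = π²EI / L_e² = π² × 207×10⁹ × 3.542×10^-6 / 15.46² = 3.028×10^4 N
Factor of safety n = P_cr / P = 30.278 / 23.8 = 1.27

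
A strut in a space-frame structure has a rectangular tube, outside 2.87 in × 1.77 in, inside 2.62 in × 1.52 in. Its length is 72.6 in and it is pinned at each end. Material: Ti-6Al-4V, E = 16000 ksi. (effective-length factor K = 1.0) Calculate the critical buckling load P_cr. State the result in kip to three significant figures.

P_cr ≈ 16.8 kip

Weak-axis I_min = (h_o·b_o³ − h_i·b_i³)/12 with b_o = 1.77, b_i = 1.520 in (shorter outer/inner sides).
I_min = (2.87×1.77³ − 2.620×1.520³)/12 = 0.5595 in⁴
Effective length L_e = K·L = 1 × 72.6 = 72.60 in
P_cr = π²EI / L_e² = π² × 16000×10³ × 0.5595 / 72.60² = 1.676×10^4 lb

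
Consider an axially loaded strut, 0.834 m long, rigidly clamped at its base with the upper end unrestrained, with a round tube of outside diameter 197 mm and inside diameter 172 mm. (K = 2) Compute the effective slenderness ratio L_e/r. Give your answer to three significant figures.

d_o = 197 mm, d_i = 172 mm
I = π(d_o⁴ − d_i⁴)/64 = π(197⁴ − 172.0⁴)/64 = 3.097×10^7 mm⁴
A = 7.245×10^3 mm²;  r_min = √(I/A) = √(3.097×10^7/7.245×10^3) = 65.38 mm
L_e = K·L = 2 × 0.834 m = 1.668 m = 1668.0 mm
λ = L_e / r_min = 1668.0 / 65.38 = 25.5

λ ≈ 25.5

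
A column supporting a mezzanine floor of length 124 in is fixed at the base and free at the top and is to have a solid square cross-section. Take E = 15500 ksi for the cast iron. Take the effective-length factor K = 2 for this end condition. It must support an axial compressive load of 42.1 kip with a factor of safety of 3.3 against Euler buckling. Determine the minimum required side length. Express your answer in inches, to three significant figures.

Required P_cr = n·P = 3.3 × 42.1 = 138.9 kip
L_e = K·L = 2 × 124 = 248.0 in
Required I = P_cr·L_e²/(π²E) = 1.389×10^5 × 248.0² / (π² × 1.55×10^7) = 55.86 in⁴
Solid square: I = a⁴/12  ⇒  a = (12I)^(1/4) = (12×55.86)^(1/4) = 5.09 in

a ≈ 5.09 in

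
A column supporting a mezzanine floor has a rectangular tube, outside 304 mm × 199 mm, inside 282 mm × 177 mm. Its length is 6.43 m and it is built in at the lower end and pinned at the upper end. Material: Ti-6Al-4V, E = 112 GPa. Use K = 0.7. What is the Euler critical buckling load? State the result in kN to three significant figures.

P_cr ≈ 3780 kN

Weak-axis I_min = (h_o·b_o³ − h_i·b_i³)/12 with b_o = 199, b_i = 177.0 mm (shorter outer/inner sides).
I_min = (304×199³ − 282.0×177.0³)/12 = 6.933×10^7 mm⁴
I = 6.933×10^7 mm⁴ = 6.933×10^-5 m⁴
Effective length L_e = K·L = 0.7 × 6.43 = 4.501 m
P_cr = π²EI / L_e² = π² × 112×10⁹ × 6.933×10^-5 / 4.501² = 3.783×10^6 N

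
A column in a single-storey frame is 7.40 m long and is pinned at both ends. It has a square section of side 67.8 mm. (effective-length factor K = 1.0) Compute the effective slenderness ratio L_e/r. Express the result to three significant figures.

I = a⁴/12 = 67.8⁴/12 = 1.761×10^6 mm⁴
A = 4.597×10^3 mm²;  r_min = √(I/A) = √(1.761×10^6/4.597×10^3) = 19.57 mm
L_e = K·L = 1 × 7.40 m = 7.400 m = 7400.0 mm
λ = L_e / r_min = 7400.0 / 19.57 = 378

λ ≈ 378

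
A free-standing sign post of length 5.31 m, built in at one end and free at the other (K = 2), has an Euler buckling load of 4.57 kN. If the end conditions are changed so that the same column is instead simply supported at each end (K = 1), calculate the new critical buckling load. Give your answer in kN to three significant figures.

P_cr ∝ 1/K², so P_cr,new = P_cr,old × (K_old/K_new)² = 4.57 × (2/1)²
= 4.57 × 4.000 = 18.3 kN

P_cr ≈ 18.3 kN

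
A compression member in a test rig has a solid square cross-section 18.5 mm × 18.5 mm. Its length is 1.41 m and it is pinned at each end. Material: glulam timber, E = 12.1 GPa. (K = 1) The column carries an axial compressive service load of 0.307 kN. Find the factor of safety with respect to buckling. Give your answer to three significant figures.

I = a⁴/12 = 18.5⁴/12 = 9.761×10^3 mm⁴
I = 9.761×10^3 mm⁴ = 9.761×10^-9 m⁴
Effective length L_e = K·L = 1 × 1.41 = 1.410 m
P_cr = π²EI / L_e² = π² × 12.1×10⁹ × 9.761×10^-9 / 1.410² = 586.3 N
Factor of safety n = P_cr / P = 0.58634 / 0.307 = 1.91

n ≈ 1.91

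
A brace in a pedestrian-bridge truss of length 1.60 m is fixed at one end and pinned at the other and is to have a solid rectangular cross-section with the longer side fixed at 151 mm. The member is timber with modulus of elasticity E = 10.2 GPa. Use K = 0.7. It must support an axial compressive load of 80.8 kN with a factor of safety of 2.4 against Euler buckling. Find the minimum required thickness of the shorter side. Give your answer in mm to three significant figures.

Required P_cr = n·P = 2.4 × 80.8 = 193.9 kN
L_e = K·L = 0.7 × 1.60 = 1.120 m
Required I = P_cr·L_e²/(π²E) = 1.939×10^5 × 1.120² / (π² × 1.02×10^10) = 2.416×10^-6 m⁴
I_req = 2.416×10^6 mm⁴
Rectangle, weak axis: I_min = h·b³/12 with h = 151 mm fixed  ⇒  b = (12I/h)^(1/3) = 57.7 mm

b ≈ 57.7 mm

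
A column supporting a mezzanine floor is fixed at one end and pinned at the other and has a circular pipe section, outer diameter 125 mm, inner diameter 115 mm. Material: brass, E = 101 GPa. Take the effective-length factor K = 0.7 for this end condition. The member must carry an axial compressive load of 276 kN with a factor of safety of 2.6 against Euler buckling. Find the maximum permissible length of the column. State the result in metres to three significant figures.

d_o = 125 mm, d_i = 115 mm
I = π(d_o⁴ − d_i⁴)/64 = π(125⁴ − 115.0⁴)/64 = 3.399×10^6 mm⁴
I = 3.399×10^-6 m⁴
Required critical load P_cr = n·P = 2.6 × 276 = 717.6 kN = 7.176×10^5 N
From P_cr = π²EI/(K·L)²:  L = (1/K)·√(π²EI/P_cr) = (1/0.7)·√(π²×1.01×10^11×3.399×10^-6/7.176×10^5)
L = 3.10 m

L_max ≈ 3.10 m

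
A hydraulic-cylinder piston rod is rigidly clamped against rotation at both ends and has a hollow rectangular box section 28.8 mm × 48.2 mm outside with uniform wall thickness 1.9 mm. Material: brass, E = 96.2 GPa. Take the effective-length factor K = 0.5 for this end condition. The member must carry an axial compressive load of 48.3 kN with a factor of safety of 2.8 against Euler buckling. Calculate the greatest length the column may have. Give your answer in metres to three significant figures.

L_max ≈ 1.03 m

Inner dimensions: h_i = 48.2 − 2×1.9 = 44.40 mm, b_i = 28.8 − 2×1.9 = 25.00 mm
Weak-axis I_min = (h_o·b_o³ − h_i·b_i³)/12 with b_o = 28.8, b_i = 25.00 mm (shorter outer/inner sides).
I_min = (48.2×28.8³ − 44.40×25.00³)/12 = 3.814×10^4 mm⁴
I = 3.814×10^-8 m⁴
Required critical load P_cr = n·P = 2.8 × 48.3 = 135.2 kN = 1.352×10^5 N
From P_cr = π²EI/(K·L)²:  L = (1/K)·√(π²EI/P_cr) = (1/0.5)·√(π²×9.62×10^10×3.814×10^-8/1.352×10^5)
L = 1.03 m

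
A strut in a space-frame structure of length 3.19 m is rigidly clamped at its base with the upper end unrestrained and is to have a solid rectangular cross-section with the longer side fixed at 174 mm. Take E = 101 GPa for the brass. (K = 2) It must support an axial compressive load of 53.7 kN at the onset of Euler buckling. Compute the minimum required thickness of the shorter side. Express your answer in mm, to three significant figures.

b ≈ 53.3 mm

L_e = K·L = 2 × 3.19 = 6.380 m
Required I = P_cr·L_e²/(π²E) = 5.370×10^4 × 6.380² / (π² × 1.01×10^11) = 2.193×10^-6 m⁴
I_req = 2.193×10^6 mm⁴
Rectangle, weak axis: I_min = h·b³/12 with h = 174 mm fixed  ⇒  b = (12I/h)^(1/3) = 53.3 mm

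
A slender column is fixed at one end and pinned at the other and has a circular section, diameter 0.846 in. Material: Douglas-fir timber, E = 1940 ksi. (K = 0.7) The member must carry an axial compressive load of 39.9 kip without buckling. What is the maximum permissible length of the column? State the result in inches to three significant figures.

L_max ≈ 4.96 in

I = πd⁴/64 = π×0.846⁴/64 = 2.514×10^-2 in⁴
At the buckling limit P_cr = P = 3.990×10^4 lb
From P_cr = π²EI/(K·L)²:  L = (1/K)·√(π²EI/P_cr) = (1/0.7)·√(π²×1.94×10^6×2.514×10^-2/3.990×10^4)
L = 4.96 in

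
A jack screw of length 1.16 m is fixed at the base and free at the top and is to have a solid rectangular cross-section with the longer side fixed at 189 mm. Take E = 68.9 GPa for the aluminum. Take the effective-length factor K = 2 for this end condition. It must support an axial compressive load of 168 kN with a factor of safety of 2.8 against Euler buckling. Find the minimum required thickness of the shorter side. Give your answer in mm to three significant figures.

Required P_cr = n·P = 2.8 × 168 = 470.4 kN
L_e = K·L = 2 × 1.16 = 2.320 m
Required I = P_cr·L_e²/(π²E) = 4.704×10^5 × 2.320² / (π² × 6.89×10^10) = 3.723×10^-6 m⁴
I_req = 3.723×10^6 mm⁴
Rectangle, weak axis: I_min = h·b³/12 with h = 189 mm fixed  ⇒  b = (12I/h)^(1/3) = 61.8 mm

b ≈ 61.8 mm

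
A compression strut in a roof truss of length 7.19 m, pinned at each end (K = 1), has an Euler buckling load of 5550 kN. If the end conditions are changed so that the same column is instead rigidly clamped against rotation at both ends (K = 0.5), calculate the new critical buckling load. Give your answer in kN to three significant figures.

P_cr ∝ 1/K², so P_cr,new = P_cr,old × (K_old/K_new)² = 5550 × (1/0.5)²
= 5550 × 4.000 = 22200 kN

P_cr ≈ 22200 kN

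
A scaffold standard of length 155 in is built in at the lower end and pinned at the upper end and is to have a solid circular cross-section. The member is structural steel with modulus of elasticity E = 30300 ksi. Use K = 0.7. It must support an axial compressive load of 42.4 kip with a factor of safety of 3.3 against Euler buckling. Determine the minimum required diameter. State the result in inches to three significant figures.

Required P_cr = n·P = 3.3 × 42.4 = 139.9 kip
L_e = K·L = 0.7 × 155 = 108.5 in
Required I = P_cr·L_e²/(π²E) = 1.399×10^5 × 108.5² / (π² × 3.03×10^7) = 5.508 in⁴
Solid circle: I = πd⁴/64  ⇒  d = (64I/π)^(1/4) = (64×5.508/π)^(1/4) = 3.25 in

d ≈ 3.25 in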